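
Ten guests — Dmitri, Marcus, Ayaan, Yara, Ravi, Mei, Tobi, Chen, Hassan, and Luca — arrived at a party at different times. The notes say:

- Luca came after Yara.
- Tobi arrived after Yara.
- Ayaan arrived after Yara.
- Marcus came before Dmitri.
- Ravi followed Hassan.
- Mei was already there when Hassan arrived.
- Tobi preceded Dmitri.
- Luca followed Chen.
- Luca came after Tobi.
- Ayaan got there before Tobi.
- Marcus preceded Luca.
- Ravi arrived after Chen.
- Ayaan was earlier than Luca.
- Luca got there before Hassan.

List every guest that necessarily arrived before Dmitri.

Ayaan, Marcus, Tobi, Yara

Directly stated before Dmitri: Marcus and Tobi.
Ayaan reaches Dmitri via Ayaan → Tobi → Dmitri.
Yara reaches Dmitri via Yara → Tobi → Dmitri.
No chain forces Ravi (or any of the others) ahead of Dmitri.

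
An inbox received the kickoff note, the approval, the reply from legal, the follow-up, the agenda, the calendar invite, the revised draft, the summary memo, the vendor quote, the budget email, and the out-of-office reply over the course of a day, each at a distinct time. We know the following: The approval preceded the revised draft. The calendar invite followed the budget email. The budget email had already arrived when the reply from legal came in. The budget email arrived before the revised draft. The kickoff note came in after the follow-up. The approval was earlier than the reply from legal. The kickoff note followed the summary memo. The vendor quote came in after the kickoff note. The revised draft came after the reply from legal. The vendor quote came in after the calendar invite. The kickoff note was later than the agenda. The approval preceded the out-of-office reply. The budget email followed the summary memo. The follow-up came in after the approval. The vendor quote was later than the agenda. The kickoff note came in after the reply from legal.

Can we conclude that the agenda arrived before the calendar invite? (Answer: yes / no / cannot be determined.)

No chain of stated constraints runs from the agenda to the calendar invite, and none runs from the calendar invite to the agenda either.
So the relative order of the agenda and the calendar invite is not fixed by the given facts.

cannot be determined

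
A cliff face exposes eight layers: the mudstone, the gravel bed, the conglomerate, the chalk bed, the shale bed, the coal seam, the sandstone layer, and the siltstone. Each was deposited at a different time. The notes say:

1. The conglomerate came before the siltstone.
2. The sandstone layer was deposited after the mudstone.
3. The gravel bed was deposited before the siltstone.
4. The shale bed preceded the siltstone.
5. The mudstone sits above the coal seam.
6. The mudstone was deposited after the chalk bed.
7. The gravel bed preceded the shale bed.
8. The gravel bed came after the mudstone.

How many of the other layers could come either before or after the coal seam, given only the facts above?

Forced after the coal seam: the gravel bed, the mudstone, the sandstone layer, the shale bed, and the siltstone.
That leaves the chalk bed and the conglomerate with no forced order relative to the coal seam — 2.

2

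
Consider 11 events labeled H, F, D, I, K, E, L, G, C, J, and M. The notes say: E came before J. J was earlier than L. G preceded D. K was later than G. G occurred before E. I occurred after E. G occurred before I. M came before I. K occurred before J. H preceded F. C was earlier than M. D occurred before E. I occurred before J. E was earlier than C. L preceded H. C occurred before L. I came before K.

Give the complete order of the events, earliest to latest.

G, D, E, C, M, I, K, J, L, H, F

The constraints fix every adjacent pair, so only one ordering works:
G → D → E → C → M → I → K → J → L → H → F.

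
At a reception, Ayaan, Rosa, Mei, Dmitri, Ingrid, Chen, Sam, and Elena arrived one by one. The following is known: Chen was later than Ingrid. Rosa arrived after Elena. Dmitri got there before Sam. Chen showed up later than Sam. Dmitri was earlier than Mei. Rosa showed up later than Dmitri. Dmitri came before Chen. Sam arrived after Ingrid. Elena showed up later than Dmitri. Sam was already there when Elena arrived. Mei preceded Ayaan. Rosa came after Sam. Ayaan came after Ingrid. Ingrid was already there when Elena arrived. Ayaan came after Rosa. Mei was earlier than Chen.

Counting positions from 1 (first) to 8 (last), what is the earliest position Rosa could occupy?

Dmitri, Elena, Ingrid, and Sam must all come before Rosa — 4 forced predecessors.
Nothing else is forced ahead of Rosa, so their earliest slot is position 4 + 1 = 5.

5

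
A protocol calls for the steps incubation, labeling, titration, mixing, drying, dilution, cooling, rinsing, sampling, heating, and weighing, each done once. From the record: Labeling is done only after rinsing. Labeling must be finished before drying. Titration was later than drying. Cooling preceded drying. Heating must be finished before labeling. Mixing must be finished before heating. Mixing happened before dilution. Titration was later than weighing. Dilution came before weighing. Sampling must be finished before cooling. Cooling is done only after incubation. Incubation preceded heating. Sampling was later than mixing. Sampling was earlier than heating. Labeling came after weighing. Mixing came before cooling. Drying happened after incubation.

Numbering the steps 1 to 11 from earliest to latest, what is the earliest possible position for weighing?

3

Dilution and mixing must both come before weighing — 2 forced predecessors.
Nothing else is forced ahead of weighing, so its earliest slot is position 2 + 1 = 3.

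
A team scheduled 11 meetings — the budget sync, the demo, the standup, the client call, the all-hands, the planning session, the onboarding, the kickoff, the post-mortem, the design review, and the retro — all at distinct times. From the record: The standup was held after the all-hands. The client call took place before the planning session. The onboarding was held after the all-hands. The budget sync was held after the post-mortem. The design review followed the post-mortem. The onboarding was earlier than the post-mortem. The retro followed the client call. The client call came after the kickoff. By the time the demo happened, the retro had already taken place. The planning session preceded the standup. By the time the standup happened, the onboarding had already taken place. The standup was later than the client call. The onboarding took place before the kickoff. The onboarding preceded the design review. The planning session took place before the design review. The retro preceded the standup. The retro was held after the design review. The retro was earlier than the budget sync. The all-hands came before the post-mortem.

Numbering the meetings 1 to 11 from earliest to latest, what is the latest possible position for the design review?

The design review must come before the budget sync, the demo, the retro, and the standup — 4 meetings forced after it.
Everything else can be placed before the design review in some valid order, so the design review can sit as late as position 11 − 4 = 7.

7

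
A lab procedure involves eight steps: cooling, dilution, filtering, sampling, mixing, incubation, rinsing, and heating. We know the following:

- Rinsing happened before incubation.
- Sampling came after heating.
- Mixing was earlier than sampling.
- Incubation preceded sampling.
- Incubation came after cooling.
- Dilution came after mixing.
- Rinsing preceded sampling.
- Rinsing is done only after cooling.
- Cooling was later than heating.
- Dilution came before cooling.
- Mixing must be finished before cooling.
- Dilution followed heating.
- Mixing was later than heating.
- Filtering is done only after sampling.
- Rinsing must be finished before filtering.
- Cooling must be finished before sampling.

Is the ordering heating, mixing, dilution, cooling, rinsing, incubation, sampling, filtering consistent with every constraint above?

Check each stated constraint against the proposed order — e.g. mixing is ahead of sampling; heating is ahead of sampling. Every pair is in the required order; nothing is violated.

yes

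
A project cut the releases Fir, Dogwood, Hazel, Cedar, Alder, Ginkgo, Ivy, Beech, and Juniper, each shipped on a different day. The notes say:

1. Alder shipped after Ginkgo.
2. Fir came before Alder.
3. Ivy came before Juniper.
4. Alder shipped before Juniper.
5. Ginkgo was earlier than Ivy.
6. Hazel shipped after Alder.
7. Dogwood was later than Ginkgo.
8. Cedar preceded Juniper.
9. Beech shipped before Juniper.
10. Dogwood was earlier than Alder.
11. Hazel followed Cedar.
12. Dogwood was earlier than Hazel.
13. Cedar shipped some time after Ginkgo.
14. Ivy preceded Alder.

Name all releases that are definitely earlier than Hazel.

Alder, Cedar, Dogwood, Fir, Ginkgo, Ivy

Directly stated before Hazel: Alder, Cedar, and Dogwood.
Fir reaches Hazel via Fir → Alder → Hazel.
Ginkgo reaches Hazel via Ginkgo → Dogwood → Hazel.
Ivy reaches Hazel via Ivy → Alder → Hazel.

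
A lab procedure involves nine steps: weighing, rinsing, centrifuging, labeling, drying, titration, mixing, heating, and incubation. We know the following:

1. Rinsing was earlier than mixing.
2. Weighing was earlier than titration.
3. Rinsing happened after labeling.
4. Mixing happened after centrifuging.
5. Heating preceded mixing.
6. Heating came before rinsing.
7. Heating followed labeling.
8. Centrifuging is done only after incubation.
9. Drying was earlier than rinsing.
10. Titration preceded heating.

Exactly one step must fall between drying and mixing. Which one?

rinsing

Tracing the constraints gives drying → rinsing → mixing, so rinsing sits after drying and before mixing.
No other step is forced both after drying and before mixing.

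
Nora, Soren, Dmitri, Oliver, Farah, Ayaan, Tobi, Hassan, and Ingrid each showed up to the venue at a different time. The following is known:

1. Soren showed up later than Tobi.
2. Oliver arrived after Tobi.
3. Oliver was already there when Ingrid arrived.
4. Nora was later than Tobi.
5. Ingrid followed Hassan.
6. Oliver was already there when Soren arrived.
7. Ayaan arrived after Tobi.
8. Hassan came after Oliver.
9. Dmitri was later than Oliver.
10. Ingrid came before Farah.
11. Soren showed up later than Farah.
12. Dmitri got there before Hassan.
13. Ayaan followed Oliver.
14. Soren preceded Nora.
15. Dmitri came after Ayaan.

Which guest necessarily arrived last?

Every other guest has a chain of constraints placing them before Nora, so Nora is last.

Nora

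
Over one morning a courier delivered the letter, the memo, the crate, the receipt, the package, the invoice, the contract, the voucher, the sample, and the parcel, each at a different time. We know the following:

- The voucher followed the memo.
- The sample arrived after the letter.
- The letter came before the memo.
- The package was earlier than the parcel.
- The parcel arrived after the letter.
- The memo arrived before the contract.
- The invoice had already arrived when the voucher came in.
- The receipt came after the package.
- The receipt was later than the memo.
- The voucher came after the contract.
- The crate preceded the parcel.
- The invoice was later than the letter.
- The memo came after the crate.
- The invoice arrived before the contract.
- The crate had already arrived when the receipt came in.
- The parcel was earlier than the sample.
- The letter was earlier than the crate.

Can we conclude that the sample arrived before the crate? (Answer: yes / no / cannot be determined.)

Tracing the constraints gives the crate → the parcel → the sample, so the crate must come before the sample.
That means the sample cannot be before the crate.

no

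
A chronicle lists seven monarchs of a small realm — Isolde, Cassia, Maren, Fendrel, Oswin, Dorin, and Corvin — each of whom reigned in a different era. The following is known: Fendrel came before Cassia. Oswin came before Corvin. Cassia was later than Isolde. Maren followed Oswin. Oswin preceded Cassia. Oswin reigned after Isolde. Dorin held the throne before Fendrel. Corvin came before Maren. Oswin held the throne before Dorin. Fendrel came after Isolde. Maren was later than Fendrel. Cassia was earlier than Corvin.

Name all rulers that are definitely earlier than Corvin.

Directly stated before Corvin: Cassia and Oswin.
Dorin reaches Corvin via Dorin → Fendrel → Cassia → Corvin.
Fendrel reaches Corvin via Fendrel → Cassia → Corvin.
Isolde reaches Corvin via Isolde → Oswin → Corvin.
No chain forces Maren ahead of Corvin.

Cassia, Dorin, Fendrel, Isolde, Oswin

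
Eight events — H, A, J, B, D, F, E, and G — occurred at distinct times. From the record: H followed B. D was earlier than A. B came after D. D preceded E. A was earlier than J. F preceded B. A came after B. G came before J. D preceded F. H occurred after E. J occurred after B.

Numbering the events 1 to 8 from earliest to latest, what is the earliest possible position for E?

2

D must come before E — 1 forced predecessor.
Nothing else is forced ahead of E, so its earliest slot is position 1 + 1 = 2.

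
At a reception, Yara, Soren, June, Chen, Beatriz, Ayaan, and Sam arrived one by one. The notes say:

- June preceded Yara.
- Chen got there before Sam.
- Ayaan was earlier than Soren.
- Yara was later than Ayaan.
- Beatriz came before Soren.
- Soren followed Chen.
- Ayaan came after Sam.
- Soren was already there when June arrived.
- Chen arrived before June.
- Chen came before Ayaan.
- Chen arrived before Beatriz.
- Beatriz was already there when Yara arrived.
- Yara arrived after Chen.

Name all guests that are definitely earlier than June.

Directly stated before June: Chen and Soren.
Ayaan reaches June via Ayaan → Soren → June.
Beatriz reaches June via Beatriz → Soren → June.
Sam reaches June via Sam → Ayaan → Soren → June.
No chain forces Yara ahead of June.

Ayaan, Beatriz, Chen, Sam, Soren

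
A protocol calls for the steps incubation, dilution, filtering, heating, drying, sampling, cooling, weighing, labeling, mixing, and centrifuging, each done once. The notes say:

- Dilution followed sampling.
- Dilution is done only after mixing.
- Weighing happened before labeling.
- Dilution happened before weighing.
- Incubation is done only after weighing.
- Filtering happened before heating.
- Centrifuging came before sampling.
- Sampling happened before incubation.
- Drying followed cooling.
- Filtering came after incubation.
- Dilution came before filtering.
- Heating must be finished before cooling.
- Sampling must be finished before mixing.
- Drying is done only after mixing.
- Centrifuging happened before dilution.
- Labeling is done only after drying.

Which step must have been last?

Every other step has a chain of constraints placing it before labeling, so labeling is last.

labeling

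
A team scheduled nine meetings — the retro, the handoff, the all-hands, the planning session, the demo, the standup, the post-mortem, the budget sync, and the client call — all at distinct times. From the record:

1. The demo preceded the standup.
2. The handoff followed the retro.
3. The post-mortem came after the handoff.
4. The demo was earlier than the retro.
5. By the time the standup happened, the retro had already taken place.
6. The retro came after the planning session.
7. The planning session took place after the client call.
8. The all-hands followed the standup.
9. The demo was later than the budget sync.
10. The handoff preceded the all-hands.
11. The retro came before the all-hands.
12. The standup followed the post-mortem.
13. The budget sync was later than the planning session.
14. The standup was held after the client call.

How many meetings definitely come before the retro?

Directly stated before the retro: the demo and the planning session.
The budget sync reaches the retro via the budget sync → the demo → the retro.
The client call reaches the retro via the client call → the planning session → the retro.
No chain forces the all-hands (or any of the others) ahead of the retro.
That's the budget sync, the client call, the demo, and the planning session — 4 in all.

4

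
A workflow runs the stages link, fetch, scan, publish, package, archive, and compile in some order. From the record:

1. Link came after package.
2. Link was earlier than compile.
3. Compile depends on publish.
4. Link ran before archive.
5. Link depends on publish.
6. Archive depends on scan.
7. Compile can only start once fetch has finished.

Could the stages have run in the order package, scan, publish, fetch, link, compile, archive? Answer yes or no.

Check each stated constraint against the proposed order — e.g. package is ahead of link; scan is ahead of archive. Every pair is in the required order; nothing is violated.

yes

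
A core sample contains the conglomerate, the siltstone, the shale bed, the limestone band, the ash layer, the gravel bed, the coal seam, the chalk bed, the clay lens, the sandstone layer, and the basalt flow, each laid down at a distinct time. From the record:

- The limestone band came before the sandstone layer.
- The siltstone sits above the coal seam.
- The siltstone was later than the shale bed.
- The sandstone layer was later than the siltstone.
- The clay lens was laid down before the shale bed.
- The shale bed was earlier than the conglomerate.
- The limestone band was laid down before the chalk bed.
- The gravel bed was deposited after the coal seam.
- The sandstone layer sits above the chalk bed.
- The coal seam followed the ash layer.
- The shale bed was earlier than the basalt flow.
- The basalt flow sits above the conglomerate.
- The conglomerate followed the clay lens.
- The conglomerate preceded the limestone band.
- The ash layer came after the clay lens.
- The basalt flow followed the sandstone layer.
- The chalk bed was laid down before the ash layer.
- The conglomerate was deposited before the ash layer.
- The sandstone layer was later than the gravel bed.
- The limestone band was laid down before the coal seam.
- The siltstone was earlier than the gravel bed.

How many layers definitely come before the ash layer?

5

Directly stated before the ash layer: the chalk bed, the clay lens, and the conglomerate.
The limestone band reaches the ash layer via the limestone band → the chalk bed → the ash layer.
The shale bed reaches the ash layer via the shale bed → the conglomerate → the ash layer.
No chain forces the sandstone layer (or any of the others) ahead of the ash layer.
That's the chalk bed, the clay lens, the conglomerate, the limestone band, and the shale bed — 5 in all.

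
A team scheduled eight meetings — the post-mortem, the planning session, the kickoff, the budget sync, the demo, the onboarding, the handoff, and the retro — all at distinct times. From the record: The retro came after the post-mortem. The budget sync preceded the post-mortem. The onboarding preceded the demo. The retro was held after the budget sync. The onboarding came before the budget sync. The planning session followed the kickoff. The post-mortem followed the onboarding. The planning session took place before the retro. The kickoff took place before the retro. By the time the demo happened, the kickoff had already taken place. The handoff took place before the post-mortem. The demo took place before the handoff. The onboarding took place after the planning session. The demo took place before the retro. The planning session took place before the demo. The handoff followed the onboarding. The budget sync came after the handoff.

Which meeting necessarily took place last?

Every other meeting has a chain of constraints placing it before the retro, so the retro is last.

the retro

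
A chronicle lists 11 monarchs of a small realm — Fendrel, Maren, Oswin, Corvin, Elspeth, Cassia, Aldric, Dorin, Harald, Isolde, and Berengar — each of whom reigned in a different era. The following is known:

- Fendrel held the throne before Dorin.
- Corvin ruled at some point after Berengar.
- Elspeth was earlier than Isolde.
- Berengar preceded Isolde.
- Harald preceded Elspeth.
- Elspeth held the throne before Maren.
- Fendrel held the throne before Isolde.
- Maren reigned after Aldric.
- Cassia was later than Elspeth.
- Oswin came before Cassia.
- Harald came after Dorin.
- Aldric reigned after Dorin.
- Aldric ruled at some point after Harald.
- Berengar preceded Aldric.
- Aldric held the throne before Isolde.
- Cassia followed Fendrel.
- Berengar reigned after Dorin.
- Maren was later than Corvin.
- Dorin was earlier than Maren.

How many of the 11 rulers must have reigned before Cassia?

5

Directly stated before Cassia: Elspeth, Fendrel, and Oswin.
Dorin reaches Cassia via Dorin → Harald → Elspeth → Cassia.
Harald reaches Cassia via Harald → Elspeth → Cassia.
No chain forces Aldric (or any of the others) ahead of Cassia.
That's Dorin, Elspeth, Fendrel, Harald, and Oswin — 5 in all.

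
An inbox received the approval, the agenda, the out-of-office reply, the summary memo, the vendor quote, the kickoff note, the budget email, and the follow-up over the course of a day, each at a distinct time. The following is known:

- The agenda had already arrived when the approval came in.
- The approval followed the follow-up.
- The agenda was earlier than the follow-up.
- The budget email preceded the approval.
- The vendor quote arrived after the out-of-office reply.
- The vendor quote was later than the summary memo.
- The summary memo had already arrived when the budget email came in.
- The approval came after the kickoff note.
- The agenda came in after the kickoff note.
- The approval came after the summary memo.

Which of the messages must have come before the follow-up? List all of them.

Directly stated before the follow-up: the agenda.
The kickoff note reaches the follow-up via the kickoff note → the agenda → the follow-up.

the agenda, the kickoff note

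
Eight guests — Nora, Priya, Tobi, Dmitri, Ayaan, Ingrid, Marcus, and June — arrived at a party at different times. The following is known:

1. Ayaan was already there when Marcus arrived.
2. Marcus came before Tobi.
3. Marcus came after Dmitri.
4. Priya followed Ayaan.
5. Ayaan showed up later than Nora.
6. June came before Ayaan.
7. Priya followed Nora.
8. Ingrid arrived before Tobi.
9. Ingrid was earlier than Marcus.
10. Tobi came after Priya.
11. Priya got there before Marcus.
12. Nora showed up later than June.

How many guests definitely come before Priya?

3

Directly stated before Priya: Ayaan and Nora.
June reaches Priya via June → Ayaan → Priya.
No chain forces Ingrid (or any of the others) ahead of Priya.
That's Ayaan, June, and Nora — 3 in all.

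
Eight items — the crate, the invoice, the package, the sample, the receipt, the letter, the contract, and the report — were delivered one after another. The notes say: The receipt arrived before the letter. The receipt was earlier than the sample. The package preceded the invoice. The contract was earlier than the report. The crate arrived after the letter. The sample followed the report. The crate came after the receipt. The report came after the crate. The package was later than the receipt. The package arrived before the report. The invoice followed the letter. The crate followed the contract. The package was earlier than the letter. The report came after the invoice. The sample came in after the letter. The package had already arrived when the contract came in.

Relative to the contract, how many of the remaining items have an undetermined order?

2

Forced before the contract: the package and the receipt; forced after the contract: the crate, the report, and the sample.
That leaves the invoice and the letter with no forced order relative to the contract — 2.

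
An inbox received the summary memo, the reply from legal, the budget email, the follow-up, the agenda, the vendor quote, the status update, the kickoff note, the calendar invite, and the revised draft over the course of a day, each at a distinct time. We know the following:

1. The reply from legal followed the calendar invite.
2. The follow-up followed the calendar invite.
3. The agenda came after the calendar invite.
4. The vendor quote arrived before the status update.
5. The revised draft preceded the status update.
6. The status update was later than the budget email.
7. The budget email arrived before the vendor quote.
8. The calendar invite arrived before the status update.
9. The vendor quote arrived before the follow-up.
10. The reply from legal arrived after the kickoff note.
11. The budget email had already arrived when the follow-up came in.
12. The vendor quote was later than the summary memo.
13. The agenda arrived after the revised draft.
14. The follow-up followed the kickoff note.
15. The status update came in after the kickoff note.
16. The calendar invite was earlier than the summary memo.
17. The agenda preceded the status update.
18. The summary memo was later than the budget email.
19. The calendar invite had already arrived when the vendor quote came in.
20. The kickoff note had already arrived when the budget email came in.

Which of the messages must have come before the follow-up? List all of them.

the budget email, the calendar invite, the kickoff note, the summary memo, the vendor quote

Directly stated before the follow-up: the budget email, the calendar invite, the kickoff note, and the vendor quote.
The summary memo reaches the follow-up via the summary memo → the vendor quote → the follow-up.
No chain forces the agenda (or any of the others) ahead of the follow-up.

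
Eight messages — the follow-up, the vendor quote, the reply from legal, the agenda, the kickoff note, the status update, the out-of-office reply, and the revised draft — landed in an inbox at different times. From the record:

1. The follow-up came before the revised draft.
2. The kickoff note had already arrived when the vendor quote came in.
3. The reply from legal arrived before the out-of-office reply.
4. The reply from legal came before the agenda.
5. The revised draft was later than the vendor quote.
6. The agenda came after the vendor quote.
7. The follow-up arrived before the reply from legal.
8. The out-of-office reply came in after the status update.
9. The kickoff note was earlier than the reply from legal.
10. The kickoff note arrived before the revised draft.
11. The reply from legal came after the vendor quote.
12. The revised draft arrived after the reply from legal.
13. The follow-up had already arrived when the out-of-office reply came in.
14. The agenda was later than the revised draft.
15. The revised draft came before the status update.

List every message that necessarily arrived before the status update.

Directly stated before the status update: the revised draft.
The follow-up reaches the status update via the follow-up → the revised draft → the status update.
The kickoff note reaches the status update via the kickoff note → the revised draft → the status update.
The reply from legal reaches the status update via the reply from legal → the revised draft → the status update.
Likewise the vendor quote reaches the status update by chaining the stated constraints.
No chain forces the out-of-office reply (or any of the others) ahead of the status update.

the follow-up, the kickoff note, the reply from legal, the revised draft, the vendor quote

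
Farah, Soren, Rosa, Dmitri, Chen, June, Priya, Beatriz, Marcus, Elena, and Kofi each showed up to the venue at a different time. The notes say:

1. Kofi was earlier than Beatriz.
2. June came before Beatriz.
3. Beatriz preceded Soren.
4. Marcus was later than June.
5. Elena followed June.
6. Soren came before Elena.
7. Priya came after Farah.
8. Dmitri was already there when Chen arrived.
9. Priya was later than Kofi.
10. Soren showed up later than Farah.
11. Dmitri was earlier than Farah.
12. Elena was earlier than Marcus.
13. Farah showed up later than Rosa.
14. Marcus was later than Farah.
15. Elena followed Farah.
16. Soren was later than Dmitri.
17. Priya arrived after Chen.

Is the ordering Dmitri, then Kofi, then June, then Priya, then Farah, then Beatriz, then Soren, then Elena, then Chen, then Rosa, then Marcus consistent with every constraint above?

The constraints require Rosa before Farah, but in the proposed sequence Farah appears ahead of Rosa. That one violation is enough.

no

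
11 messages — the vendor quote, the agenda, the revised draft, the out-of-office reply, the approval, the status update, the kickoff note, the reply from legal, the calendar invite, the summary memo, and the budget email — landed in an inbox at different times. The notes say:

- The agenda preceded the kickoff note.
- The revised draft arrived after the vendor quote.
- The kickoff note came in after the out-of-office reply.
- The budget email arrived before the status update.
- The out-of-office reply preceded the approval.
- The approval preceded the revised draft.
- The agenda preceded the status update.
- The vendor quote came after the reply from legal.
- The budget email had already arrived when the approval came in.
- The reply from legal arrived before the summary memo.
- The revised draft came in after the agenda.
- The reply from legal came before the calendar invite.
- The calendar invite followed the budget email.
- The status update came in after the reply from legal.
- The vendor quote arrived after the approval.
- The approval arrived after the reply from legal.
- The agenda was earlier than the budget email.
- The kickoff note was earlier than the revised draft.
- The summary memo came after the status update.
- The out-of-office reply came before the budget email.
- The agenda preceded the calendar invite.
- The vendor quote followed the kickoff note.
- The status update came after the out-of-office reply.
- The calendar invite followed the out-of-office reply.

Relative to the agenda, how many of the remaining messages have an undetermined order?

2

Forced after the agenda: the approval, the budget email, the calendar invite, the kickoff note, the revised draft, the status update, the summary memo, and the vendor quote.
That leaves the out-of-office reply and the reply from legal with no forced order relative to the agenda — 2.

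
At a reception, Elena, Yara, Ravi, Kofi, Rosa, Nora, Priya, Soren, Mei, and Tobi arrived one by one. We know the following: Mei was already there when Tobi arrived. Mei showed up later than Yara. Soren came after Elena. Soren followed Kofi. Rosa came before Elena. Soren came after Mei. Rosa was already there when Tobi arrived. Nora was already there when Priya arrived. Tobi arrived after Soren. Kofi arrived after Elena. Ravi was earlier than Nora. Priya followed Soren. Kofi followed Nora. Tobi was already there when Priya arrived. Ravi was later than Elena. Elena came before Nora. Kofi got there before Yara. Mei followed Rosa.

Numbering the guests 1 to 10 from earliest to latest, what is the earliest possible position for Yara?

Elena, Kofi, Nora, Ravi, and Rosa must all come before Yara — 5 forced predecessors.
Nothing else is forced ahead of Yara, so their earliest slot is position 5 + 1 = 6.

6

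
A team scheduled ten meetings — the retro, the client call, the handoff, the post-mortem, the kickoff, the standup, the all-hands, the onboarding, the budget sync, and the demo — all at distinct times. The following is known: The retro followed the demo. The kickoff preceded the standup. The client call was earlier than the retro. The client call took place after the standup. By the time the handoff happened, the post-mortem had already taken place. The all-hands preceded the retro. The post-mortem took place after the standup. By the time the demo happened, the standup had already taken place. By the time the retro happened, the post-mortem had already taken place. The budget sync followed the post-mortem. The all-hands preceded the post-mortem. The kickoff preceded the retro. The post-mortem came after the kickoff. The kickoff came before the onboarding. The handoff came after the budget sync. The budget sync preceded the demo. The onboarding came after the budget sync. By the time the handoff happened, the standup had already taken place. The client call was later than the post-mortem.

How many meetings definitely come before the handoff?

Directly stated before the handoff: the budget sync, the post-mortem, and the standup.
The all-hands reaches the handoff via the all-hands → the post-mortem → the handoff.
The kickoff reaches the handoff via the kickoff → the standup → the handoff.
That's the all-hands, the budget sync, the kickoff, the post-mortem, and the standup — 5 in all.

5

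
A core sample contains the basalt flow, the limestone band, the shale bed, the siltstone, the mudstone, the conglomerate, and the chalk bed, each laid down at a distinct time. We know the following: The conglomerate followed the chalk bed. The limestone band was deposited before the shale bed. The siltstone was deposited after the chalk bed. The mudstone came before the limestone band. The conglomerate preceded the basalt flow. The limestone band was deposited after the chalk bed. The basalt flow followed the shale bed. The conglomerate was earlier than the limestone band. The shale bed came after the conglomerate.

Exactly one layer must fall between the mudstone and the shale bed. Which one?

Tracing the constraints gives the mudstone → the limestone band → the shale bed, so the limestone band sits after the mudstone and before the shale bed.
No other layer is forced both after the mudstone and before the shale bed.

the limestone band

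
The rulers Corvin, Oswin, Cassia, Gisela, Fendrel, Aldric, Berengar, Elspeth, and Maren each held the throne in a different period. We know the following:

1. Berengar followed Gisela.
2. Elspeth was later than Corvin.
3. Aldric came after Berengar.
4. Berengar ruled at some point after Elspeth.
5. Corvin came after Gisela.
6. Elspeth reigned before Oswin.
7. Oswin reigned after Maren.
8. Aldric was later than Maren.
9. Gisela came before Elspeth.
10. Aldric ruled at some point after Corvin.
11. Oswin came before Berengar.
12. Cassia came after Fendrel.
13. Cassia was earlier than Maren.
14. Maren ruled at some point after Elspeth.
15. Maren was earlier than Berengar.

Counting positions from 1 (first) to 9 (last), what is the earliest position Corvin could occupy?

2

Gisela must come before Corvin — 1 forced predecessor.
Nothing else is forced ahead of Corvin, so their earliest slot is position 1 + 1 = 2.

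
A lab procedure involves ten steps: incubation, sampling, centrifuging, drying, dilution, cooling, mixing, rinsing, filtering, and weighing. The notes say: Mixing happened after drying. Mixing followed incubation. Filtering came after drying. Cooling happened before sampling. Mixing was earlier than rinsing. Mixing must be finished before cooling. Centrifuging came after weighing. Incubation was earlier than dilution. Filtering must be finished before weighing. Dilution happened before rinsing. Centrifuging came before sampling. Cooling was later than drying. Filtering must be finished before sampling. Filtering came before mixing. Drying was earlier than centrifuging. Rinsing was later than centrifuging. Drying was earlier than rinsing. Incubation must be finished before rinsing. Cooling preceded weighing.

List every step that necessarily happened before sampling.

Directly stated before sampling: centrifuging, cooling, and filtering.
Drying reaches sampling via drying → cooling → sampling.
Incubation reaches sampling via incubation → mixing → cooling → sampling.
Mixing reaches sampling via mixing → cooling → sampling.
Likewise weighing reaches sampling by chaining the stated constraints.
No chain forces dilution (or any of the others) ahead of sampling.

centrifuging, cooling, drying, filtering, incubation, mixing, weighing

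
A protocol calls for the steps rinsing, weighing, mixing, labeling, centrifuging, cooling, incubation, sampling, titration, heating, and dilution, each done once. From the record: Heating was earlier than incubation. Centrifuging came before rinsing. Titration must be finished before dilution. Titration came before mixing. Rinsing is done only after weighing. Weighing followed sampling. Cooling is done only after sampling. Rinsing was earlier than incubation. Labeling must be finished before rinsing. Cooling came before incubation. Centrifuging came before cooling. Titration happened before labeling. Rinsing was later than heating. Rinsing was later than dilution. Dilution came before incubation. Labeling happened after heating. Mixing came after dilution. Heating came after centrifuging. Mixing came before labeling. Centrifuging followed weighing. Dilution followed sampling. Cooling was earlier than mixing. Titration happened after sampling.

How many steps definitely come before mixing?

Directly stated before mixing: cooling, dilution, and titration.
Centrifuging reaches mixing via centrifuging → cooling → mixing.
Sampling reaches mixing via sampling → titration → mixing.
Weighing reaches mixing via weighing → centrifuging → cooling → mixing.
No chain forces incubation (or any of the others) ahead of mixing.
That's centrifuging, cooling, dilution, sampling, titration, and weighing — 6 in all.

6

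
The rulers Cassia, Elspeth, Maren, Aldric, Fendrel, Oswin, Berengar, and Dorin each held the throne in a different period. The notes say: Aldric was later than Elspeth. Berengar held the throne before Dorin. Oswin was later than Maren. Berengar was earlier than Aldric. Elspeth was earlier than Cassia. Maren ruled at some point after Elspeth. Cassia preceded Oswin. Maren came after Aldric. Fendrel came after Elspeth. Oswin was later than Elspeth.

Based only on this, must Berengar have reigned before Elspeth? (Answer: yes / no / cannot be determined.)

No chain of stated constraints runs from Berengar to Elspeth, and none runs from Elspeth to Berengar either.
So the relative order of Berengar and Elspeth is not fixed by the given facts.

cannot be determined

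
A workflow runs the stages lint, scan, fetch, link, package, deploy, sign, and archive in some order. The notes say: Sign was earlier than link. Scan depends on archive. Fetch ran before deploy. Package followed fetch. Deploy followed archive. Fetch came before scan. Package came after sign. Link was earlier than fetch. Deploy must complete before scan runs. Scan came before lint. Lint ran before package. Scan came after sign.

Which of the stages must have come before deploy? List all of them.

archive, fetch, link, sign

Directly stated before deploy: archive and fetch.
Link reaches deploy via link → fetch → deploy.
Sign reaches deploy via sign → link → fetch → deploy.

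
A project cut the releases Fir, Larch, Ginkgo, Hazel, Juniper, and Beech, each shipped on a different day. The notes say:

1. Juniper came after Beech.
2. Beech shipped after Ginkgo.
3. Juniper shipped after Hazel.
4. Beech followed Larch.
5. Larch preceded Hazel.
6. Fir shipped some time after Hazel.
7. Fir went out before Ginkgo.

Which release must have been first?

Larch has a chain of constraints placing it before every other release, so Larch must be first.

Larch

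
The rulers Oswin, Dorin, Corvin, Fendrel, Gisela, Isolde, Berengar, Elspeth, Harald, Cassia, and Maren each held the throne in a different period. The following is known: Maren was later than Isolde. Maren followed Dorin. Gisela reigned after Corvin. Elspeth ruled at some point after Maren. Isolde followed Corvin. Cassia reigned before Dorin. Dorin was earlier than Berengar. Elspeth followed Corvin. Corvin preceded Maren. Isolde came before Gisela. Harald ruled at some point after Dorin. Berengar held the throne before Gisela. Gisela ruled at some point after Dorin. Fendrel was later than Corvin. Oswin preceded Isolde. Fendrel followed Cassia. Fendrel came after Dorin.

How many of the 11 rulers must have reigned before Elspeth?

6

Directly stated before Elspeth: Corvin and Maren.
Cassia reaches Elspeth via Cassia → Dorin → Maren → Elspeth.
Dorin reaches Elspeth via Dorin → Maren → Elspeth.
Isolde reaches Elspeth via Isolde → Maren → Elspeth.
Likewise Oswin reaches Elspeth by chaining the stated constraints.
No chain forces Berengar (or any of the others) ahead of Elspeth.
That's Cassia, Corvin, Dorin, Isolde, Maren, and Oswin — 6 in all.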